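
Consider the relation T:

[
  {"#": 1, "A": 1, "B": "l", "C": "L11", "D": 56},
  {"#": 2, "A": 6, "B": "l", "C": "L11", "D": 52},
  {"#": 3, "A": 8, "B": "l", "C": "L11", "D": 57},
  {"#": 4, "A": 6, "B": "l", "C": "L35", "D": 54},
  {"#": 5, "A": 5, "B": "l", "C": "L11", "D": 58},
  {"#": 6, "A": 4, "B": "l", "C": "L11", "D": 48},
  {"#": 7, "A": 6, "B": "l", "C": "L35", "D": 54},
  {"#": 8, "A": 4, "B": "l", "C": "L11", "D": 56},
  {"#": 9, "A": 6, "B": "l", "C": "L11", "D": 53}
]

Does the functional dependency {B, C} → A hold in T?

No

(B=l, C=L11): rows 1, 2, 3, 5, 6, 8, 9 → A takes values {1, 6, 8, 5, 4} — violation
(B=l, C=L35): rows 4, 7 → A = 6, 6 ✓
Two rows agree on {B, C} but differ on A, so {B, C} → A does not hold.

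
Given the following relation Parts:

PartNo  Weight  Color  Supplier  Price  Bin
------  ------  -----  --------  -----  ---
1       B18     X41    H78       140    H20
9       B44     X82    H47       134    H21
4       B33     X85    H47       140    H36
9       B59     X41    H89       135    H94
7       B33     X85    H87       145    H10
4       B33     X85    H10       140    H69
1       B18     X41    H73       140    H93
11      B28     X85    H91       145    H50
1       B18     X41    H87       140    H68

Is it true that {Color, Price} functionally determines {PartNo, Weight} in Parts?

No

(Color=X41, Price=140): 3 rows → {PartNo,Weight} = (1, B18), (1, B18), (1, B18) ✓
(Color=X82, Price=134): 1 row → {PartNo,Weight} = (9, B44) ✓
(Color=X85, Price=140): 2 rows → {PartNo,Weight} = (4, B33), (4, B33) ✓
(Color=X41, Price=135): 1 row → {PartNo,Weight} = (9, B59) ✓
(Color=X85, Price=145): 2 rows → {PartNo,Weight} takes values {(7, B33), (11, B28)} — violation
Two rows agree on {Color, Price} but differ on {PartNo, Weight}, so {Color, Price} -> {PartNo, Weight} does not hold.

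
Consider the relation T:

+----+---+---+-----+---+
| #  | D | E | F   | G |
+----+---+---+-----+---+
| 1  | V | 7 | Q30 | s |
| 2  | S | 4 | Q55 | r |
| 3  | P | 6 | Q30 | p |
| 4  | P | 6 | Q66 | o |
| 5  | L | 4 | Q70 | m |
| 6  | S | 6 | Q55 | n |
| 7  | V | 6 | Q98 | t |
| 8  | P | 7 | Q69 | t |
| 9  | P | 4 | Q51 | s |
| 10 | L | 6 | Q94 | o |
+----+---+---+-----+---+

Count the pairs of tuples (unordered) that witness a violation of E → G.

E=7: violating pairs (1,8) — 1 pair.
E=4: violating pairs (2,5), (2,9), (5,9) — 3 pairs.
E=6: violating pairs (3,4), (3,6), (3,7), (3,10), (4,6), (4,7), (6,7), (6,10), (7,10) — 9 pairs.

13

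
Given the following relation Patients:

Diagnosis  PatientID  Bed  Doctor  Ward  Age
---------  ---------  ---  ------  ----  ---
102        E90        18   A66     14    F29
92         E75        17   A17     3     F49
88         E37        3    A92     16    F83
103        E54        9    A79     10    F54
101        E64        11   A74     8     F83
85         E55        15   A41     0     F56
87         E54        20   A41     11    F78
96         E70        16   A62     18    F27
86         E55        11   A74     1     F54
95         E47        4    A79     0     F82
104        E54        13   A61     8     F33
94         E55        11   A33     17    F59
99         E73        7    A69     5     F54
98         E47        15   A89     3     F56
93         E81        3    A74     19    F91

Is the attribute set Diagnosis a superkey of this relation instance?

All 15 rows have distinct Diagnosis values, so Diagnosis → (all attributes) holds and Diagnosis is a superkey.

Yes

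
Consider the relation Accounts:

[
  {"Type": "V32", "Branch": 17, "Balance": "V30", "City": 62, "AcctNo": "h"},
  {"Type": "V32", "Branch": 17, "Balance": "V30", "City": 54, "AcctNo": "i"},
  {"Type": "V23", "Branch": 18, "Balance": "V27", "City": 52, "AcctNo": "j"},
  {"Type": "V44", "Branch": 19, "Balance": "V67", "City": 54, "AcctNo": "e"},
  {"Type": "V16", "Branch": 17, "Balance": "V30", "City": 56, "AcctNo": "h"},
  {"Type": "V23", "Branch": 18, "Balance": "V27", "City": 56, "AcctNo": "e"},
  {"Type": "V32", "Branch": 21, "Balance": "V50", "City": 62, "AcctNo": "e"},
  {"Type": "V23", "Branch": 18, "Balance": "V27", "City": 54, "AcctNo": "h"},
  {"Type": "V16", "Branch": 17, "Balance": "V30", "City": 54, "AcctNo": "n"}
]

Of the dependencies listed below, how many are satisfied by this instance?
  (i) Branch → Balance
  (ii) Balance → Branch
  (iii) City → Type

2

(i) Branch → Balance: every LHS value maps to a single RHS value — holds.
(ii) Balance → Branch: every LHS value maps to a single RHS value — holds.
(iii) City → Type: City=54: 4 rows → Type takes values {V32, V44, V23, V16} — violation; City=56: 2 rows → Type takes values {V16, V23} — violation — fails.
2 of the 3 dependencies hold.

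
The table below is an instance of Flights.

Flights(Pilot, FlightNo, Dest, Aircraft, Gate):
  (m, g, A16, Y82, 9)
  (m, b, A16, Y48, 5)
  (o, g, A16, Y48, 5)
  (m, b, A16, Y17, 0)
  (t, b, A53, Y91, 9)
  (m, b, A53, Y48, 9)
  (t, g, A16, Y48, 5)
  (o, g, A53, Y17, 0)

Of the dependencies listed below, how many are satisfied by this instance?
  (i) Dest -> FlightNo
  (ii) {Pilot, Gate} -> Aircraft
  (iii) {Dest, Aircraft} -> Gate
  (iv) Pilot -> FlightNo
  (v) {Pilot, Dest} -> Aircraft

1

(i) Dest -> FlightNo: Dest=A16: 5 rows → FlightNo takes values {g, b} — violation; Dest=A53: 3 rows → FlightNo takes values {b, g} — violation — fails.
(ii) {Pilot, Gate} -> Aircraft: (Pilot=m, Gate=9): 2 rows → Aircraft takes values {Y82, Y48} — violation — fails.
(iii) {Dest, Aircraft} -> Gate: every LHS value maps to a single RHS value — holds.
(iv) Pilot -> FlightNo: Pilot=m: 4 rows → FlightNo takes values {g, b} — violation; Pilot=t: 2 rows → FlightNo takes values {b, g} — violation — fails.
(v) {Pilot, Dest} -> Aircraft: (Pilot=m, Dest=A16): 3 rows → Aircraft takes values {Y82, Y48, Y17} — violation — fails.
1 of the 5 dependencies holds.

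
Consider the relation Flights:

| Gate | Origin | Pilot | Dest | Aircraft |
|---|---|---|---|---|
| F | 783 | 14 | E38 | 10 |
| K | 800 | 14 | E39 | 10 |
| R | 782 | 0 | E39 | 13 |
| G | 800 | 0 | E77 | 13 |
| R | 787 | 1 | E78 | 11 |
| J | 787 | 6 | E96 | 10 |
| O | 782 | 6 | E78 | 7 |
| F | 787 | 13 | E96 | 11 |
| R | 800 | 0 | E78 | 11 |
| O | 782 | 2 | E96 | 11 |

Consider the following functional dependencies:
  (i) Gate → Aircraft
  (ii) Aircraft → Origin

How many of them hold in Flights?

0

(i) Gate → Aircraft: Gate=F: 2 rows → Aircraft takes values {10, 11} — violation; Gate=R: 3 rows → Aircraft takes values {13, 11} — violation; Gate=O: 2 rows → Aircraft takes values {7, 11} — violation — fails.
(ii) Aircraft → Origin: Aircraft=10: 3 rows → Origin takes values {783, 800, 787} — violation; Aircraft=13: 2 rows → Origin takes values {782, 800} — violation; Aircraft=11: 4 rows → Origin takes values {787, 800, 782} — violation — fails.
None of the 2 dependencies hold.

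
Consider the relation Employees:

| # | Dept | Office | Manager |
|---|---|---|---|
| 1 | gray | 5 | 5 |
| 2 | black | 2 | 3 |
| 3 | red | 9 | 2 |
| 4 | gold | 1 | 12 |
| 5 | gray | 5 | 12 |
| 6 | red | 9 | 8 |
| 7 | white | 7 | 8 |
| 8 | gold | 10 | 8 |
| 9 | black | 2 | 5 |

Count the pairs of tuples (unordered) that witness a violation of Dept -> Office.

Dept=gray: all 2 rows agree on Office — 0 pairs.
Dept=black: all 2 rows agree on Office — 0 pairs.
Dept=red: all 2 rows agree on Office — 0 pairs.
Dept=gold: violating pairs (4,8) — 1 pair.

1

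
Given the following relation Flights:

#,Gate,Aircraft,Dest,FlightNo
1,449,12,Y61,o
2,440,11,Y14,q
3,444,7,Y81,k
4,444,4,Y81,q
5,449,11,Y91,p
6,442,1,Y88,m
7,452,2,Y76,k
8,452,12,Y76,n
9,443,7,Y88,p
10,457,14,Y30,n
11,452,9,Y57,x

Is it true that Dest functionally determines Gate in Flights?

No

Dest=Y61: row 1 → Gate = 449 ✓
Dest=Y14: row 2 → Gate = 440 ✓
Dest=Y81: rows 3, 4 → Gate = 444, 444 ✓
Dest=Y91: row 5 → Gate = 449 ✓
Dest=Y88: rows 6, 9 → Gate takes values {442, 443} — violation
Dest=Y76: rows 7, 8 → Gate = 452, 452 ✓
Dest=Y30: row 10 → Gate = 457 ✓
Dest=Y57: row 11 → Gate = 452 ✓
Two rows agree on Dest but differ on Gate, so Dest → Gate does not hold.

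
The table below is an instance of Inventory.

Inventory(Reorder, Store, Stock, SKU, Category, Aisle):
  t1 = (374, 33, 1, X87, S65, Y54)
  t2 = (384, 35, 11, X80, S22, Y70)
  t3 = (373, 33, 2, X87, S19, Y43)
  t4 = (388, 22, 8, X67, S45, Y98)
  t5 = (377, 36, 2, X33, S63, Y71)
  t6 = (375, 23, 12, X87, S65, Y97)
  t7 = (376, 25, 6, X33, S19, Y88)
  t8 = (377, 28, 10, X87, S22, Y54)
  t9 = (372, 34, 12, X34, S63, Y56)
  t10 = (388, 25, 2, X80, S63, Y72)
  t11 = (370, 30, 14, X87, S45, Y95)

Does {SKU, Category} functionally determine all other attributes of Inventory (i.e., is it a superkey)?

No

Rows 1 and 6 have the same {SKU, Category} value (SKU=X87, Category=S65) but are distinct tuples, so {SKU, Category} does not determine every attribute — not a superkey.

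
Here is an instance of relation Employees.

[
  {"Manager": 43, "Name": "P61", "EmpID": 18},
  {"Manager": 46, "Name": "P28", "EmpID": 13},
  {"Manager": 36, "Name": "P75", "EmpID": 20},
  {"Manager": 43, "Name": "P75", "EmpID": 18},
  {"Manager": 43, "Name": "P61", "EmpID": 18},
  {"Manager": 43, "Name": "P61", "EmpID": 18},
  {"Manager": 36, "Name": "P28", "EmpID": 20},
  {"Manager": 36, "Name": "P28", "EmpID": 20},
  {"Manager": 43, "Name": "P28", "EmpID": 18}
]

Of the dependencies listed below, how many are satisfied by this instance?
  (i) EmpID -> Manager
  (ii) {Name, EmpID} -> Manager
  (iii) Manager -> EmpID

3

(i) EmpID -> Manager: every LHS value maps to a single RHS value — holds.
(ii) {Name, EmpID} -> Manager: every LHS value maps to a single RHS value — holds.
(iii) Manager -> EmpID: every LHS value maps to a single RHS value — holds.
3 of the 3 dependencies hold.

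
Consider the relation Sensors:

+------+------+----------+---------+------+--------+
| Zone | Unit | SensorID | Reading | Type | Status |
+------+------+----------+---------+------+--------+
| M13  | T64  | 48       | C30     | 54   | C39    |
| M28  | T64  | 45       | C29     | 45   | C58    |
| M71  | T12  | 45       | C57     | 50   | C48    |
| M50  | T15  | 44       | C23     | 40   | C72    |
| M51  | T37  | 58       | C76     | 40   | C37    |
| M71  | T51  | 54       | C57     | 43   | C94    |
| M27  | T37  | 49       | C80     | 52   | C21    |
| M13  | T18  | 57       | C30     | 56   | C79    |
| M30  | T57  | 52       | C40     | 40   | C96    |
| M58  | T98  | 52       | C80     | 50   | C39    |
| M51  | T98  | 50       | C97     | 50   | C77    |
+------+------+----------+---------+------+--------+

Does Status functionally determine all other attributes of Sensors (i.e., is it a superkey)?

No

Two distinct rows share Status=C39, so Status does not determine every attribute — not a superkey.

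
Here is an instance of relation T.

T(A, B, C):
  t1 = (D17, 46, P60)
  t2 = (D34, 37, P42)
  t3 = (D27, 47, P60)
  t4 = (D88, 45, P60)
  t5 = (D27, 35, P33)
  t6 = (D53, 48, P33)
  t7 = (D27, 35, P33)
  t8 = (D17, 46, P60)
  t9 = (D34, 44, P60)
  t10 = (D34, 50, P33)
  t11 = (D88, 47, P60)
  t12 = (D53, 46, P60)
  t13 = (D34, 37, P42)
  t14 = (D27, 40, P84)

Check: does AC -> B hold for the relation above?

(A=D17, C=P60): rows 1, 8 → B = 46, 46 ✓
(A=D34, C=P42): rows 2, 13 → B = 37, 37 ✓
(A=D27, C=P60): row 3 → B = 47 ✓
(A=D88, C=P60): rows 4, 11 → B takes values {45, 47} — violation
(A=D27, C=P33): rows 5, 7 → B = 35, 35 ✓
(A=D53, C=P33): row 6 → B = 48 ✓
(A=D34, C=P60): row 9 → B = 44 ✓
(A=D34, C=P33): row 10 → B = 50 ✓
(A=D53, C=P60): row 12 → B = 46 ✓
(A=D27, C=P84): row 14 → B = 40 ✓
Two rows agree on AC but differ on B, so AC -> B does not hold.

No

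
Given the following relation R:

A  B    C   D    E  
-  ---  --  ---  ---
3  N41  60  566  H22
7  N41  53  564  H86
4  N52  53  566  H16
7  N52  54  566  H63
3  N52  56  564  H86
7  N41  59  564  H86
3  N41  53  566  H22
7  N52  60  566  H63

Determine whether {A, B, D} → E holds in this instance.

Yes

(A=3, B=N41, D=566): 2 rows → E = H22, H22 ✓
(A=7, B=N41, D=564): 2 rows → E = H86, H86 ✓
(A=4, B=N52, D=566): 1 row → E = H16 ✓
(A=7, B=N52, D=566): 2 rows → E = H63, H63 ✓
(A=3, B=N52, D=564): 1 row → E = H86 ✓
Every {A, B, D} value is associated with a single E value, so {A, B, D} → E holds.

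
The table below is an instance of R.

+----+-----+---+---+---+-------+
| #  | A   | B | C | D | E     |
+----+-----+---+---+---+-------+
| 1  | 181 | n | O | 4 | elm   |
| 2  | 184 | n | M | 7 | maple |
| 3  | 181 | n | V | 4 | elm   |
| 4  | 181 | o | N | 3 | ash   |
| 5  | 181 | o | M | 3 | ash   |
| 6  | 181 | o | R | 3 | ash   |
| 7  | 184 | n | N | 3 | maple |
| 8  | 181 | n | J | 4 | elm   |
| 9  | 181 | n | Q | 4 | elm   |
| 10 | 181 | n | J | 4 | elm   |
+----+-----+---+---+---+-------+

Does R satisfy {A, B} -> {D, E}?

(A=181, B=n): rows 1, 3, 8, 9, 10 → {D,E} = (4, elm), (4, elm), (4, elm), (4, elm), (4, elm) ✓
(A=184, B=n): rows 2, 7 → {D,E} takes values {(7, maple), (3, maple)} — violation
(A=181, B=o): rows 4, 5, 6 → {D,E} = (3, ash), (3, ash), (3, ash) ✓
Two rows agree on {A, B} but differ on {D, E}, so {A, B} -> {D, E} does not hold.

No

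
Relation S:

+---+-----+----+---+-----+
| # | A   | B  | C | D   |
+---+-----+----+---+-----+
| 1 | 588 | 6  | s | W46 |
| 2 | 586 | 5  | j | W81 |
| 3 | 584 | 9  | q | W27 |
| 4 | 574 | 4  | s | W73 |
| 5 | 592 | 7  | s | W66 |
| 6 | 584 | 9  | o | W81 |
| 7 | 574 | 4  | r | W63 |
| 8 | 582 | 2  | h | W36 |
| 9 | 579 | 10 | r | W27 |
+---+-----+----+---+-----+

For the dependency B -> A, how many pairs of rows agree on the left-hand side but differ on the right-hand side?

0

B=9: all 2 rows agree on A — 0 pairs.
B=4: all 2 rows agree on A — 0 pairs.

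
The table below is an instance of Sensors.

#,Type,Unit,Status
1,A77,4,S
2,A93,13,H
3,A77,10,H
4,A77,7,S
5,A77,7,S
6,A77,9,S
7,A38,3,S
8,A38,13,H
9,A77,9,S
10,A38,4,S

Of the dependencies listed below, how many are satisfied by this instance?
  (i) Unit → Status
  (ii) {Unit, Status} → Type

1

(i) Unit → Status: every LHS value maps to a single RHS value — holds.
(ii) {Unit, Status} → Type: (Unit=4, Status=S): rows 1, 10 → Type takes values {A77, A38} — violation; (Unit=13, Status=H): rows 2, 8 → Type takes values {A93, A38} — violation — fails.
1 of the 2 dependencies holds.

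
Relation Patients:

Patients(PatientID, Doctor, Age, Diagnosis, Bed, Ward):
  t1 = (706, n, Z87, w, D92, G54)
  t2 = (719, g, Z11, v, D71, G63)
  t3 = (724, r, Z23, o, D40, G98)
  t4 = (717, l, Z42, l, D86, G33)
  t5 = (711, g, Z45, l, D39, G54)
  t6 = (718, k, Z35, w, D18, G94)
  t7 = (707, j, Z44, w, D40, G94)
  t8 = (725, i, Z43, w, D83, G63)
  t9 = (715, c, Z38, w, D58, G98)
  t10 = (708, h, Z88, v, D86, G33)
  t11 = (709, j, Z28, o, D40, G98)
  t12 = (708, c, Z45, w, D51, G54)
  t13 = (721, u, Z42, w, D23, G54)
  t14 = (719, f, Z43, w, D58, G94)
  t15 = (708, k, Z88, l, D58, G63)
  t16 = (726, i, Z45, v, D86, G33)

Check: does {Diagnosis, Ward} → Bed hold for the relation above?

No

(Diagnosis=w, Ward=G54): rows 1, 12, 13 → Bed takes values {D92, D51, D23} — violation
(Diagnosis=v, Ward=G63): row 2 → Bed = D71 ✓
(Diagnosis=o, Ward=G98): rows 3, 11 → Bed = D40, D40 ✓
(Diagnosis=l, Ward=G33): row 4 → Bed = D86 ✓
(Diagnosis=l, Ward=G54): row 5 → Bed = D39 ✓
(Diagnosis=w, Ward=G94): rows 6, 7, 14 → Bed takes values {D18, D40, D58} — violation
(Diagnosis=w, Ward=G63): row 8 → Bed = D83 ✓
(Diagnosis=w, Ward=G98): row 9 → Bed = D58 ✓
(Diagnosis=v, Ward=G33): rows 10, 16 → Bed = D86, D86 ✓
(Diagnosis=l, Ward=G63): row 15 → Bed = D58 ✓
Two rows agree on {Diagnosis, Ward} but differ on Bed, so {Diagnosis, Ward} → Bed does not hold.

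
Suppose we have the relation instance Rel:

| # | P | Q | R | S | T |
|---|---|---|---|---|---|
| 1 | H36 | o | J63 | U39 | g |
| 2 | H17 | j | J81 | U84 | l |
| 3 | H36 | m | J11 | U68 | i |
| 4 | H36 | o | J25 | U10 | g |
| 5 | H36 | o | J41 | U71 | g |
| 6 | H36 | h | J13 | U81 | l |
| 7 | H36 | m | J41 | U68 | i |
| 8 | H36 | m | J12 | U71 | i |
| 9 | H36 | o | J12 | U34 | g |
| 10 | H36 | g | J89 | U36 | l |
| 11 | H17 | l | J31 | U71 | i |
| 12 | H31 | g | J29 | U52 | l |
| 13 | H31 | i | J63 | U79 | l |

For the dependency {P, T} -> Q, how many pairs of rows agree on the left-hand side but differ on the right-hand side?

(P=H36, T=g): all 4 rows agree on Q — 0 pairs.
(P=H36, T=i): all 3 rows agree on Q — 0 pairs.
(P=H36, T=l): violating pairs (6,10) — 1 pair.
(P=H31, T=l): violating pairs (12,13) — 1 pair.

2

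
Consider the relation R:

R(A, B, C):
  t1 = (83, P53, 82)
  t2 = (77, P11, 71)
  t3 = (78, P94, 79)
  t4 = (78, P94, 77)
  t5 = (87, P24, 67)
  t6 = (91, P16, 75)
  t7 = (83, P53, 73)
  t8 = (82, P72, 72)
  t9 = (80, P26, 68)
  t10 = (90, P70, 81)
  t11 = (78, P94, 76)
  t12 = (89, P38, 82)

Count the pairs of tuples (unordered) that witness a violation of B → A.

0

B=P53: all 2 rows agree on A — 0 pairs.
B=P94: all 3 rows agree on A — 0 pairs.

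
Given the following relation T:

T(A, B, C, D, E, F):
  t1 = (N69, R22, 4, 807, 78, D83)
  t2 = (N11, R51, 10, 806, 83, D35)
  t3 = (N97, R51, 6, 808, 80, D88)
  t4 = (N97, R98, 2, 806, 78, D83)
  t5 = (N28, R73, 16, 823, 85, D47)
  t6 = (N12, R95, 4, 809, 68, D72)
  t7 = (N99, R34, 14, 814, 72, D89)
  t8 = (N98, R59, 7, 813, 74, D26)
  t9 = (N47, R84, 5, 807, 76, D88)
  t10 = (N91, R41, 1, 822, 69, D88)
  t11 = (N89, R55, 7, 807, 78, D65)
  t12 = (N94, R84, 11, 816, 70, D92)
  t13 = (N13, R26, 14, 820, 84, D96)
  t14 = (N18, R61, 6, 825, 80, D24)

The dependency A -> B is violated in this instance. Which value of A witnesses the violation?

A=N69: row 1 → B = R22 ✓
A=N11: row 2 → B = R51 ✓
A=N97: rows 3, 4 → B takes values {R51, R98} — violation
A=N28: row 5 → B = R73 ✓
A=N12: row 6 → B = R95 ✓
A=N99: row 7 → B = R34 ✓
A=N98: row 8 → B = R59 ✓
A=N47: row 9 → B = R84 ✓
A=N91: row 10 → B = R41 ✓
A=N89: row 11 → B = R55 ✓
A=N94: row 12 → B = R84 ✓
A=N13: row 13 → B = R26 ✓
A=N18: row 14 → B = R61 ✓
The only A value with inconsistent B is A=N97.

N97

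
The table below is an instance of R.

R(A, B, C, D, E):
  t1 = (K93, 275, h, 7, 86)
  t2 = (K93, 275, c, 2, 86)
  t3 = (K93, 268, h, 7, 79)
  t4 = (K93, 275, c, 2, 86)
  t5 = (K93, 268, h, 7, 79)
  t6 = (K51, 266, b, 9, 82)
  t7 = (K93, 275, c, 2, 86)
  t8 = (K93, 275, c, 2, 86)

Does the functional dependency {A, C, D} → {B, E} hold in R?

(A=K93, C=h, D=7): rows 1, 3, 5 → {B,E} takes values {(275, 86), (268, 79)} — violation
(A=K93, C=c, D=2): rows 2, 4, 7, 8 → {B,E} = (275, 86), (275, 86), (275, 86), (275, 86) ✓
(A=K51, C=b, D=9): row 6 → {B,E} = (266, 82) ✓
Two rows agree on {A, C, D} but differ on {B, E}, so {A, C, D} → {B, E} does not hold.

No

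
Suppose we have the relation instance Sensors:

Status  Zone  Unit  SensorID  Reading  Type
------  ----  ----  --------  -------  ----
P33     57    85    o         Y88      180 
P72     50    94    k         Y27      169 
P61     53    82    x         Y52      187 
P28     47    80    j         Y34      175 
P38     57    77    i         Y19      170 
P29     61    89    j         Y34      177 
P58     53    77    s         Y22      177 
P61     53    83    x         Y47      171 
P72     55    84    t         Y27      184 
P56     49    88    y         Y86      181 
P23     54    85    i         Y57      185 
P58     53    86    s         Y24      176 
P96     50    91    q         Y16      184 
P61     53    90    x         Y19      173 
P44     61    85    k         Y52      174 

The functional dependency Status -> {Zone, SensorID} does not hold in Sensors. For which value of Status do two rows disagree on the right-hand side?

P72

Status=P33: 1 row → {Zone,SensorID} = (57, o) ✓
Status=P72: 2 rows → {Zone,SensorID} takes values {(50, k), (55, t)} — violation
Status=P61: 3 rows → {Zone,SensorID} = (53, x), (53, x), (53, x) ✓
Status=P28: 1 row → {Zone,SensorID} = (47, j) ✓
Status=P38: 1 row → {Zone,SensorID} = (57, i) ✓
Status=P29: 1 row → {Zone,SensorID} = (61, j) ✓
Status=P58: 2 rows → {Zone,SensorID} = (53, s), (53, s) ✓
Status=P56: 1 row → {Zone,SensorID} = (49, y) ✓
Status=P23: 1 row → {Zone,SensorID} = (54, i) ✓
Status=P96: 1 row → {Zone,SensorID} = (50, q) ✓
Status=P44: 1 row → {Zone,SensorID} = (61, k) ✓
The only Status value with inconsistent RHS is Status=P72.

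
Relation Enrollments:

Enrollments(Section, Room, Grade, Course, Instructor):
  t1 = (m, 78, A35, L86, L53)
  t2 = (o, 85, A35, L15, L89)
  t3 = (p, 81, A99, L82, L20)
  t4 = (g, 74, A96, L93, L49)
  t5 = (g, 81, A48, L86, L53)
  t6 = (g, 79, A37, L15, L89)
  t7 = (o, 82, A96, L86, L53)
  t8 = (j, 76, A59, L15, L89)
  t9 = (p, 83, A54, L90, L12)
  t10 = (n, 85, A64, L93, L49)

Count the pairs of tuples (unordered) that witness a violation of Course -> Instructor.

Course=L86: all 3 rows agree on Instructor — 0 pairs.
Course=L15: all 3 rows agree on Instructor — 0 pairs.
Course=L93: all 2 rows agree on Instructor — 0 pairs.

0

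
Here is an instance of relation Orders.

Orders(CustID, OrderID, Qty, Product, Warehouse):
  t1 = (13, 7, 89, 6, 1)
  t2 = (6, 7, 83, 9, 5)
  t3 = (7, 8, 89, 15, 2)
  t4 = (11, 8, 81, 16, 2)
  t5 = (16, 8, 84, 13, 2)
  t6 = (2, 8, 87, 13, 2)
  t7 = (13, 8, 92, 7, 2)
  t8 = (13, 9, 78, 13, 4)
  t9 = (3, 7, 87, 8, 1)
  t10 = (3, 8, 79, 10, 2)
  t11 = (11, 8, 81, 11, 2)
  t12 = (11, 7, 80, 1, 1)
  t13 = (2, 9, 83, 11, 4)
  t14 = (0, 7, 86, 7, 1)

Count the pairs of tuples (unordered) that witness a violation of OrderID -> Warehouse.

4

OrderID=7: violating pairs (1,2), (2,9), (2,12), (2,14) — 4 pairs.
OrderID=8: all 7 rows agree on Warehouse — 0 pairs.
OrderID=9: all 2 rows agree on Warehouse — 0 pairs.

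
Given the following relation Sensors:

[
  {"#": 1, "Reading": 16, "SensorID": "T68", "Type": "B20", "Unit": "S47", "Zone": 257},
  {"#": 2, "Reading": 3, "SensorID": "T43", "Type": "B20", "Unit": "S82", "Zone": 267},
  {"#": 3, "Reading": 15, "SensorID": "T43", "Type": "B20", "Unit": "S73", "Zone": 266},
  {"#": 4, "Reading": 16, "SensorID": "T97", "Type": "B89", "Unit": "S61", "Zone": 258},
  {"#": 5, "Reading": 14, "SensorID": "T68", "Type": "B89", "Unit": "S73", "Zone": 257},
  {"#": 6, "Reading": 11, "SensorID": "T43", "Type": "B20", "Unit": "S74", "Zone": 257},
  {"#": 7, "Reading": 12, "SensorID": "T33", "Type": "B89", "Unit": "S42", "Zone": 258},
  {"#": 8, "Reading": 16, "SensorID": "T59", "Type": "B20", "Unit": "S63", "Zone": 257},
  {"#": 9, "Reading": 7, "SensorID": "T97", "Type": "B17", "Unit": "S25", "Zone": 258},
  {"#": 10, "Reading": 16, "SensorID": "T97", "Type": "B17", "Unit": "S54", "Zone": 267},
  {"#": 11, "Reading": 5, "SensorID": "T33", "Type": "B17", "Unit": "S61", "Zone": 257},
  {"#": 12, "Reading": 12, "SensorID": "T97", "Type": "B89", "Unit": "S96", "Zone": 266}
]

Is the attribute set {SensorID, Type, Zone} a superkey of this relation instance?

All 12 rows have distinct {SensorID, Type, Zone} values, so {SensorID, Type, Zone} → (all attributes) holds and {SensorID, Type, Zone} is a superkey.

Yes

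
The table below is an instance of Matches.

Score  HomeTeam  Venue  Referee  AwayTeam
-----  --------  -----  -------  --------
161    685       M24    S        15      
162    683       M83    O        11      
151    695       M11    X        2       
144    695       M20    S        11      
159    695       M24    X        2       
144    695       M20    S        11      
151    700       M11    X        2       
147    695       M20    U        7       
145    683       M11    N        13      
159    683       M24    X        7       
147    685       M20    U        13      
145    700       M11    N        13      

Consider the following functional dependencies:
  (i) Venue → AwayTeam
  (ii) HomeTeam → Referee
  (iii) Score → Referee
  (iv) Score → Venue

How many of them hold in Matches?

(i) Venue → AwayTeam: Venue=M24: 3 rows → AwayTeam takes values {15, 2, 7} — violation; Venue=M11: 4 rows → AwayTeam takes values {2, 13} — violation; Venue=M20: 4 rows → AwayTeam takes values {11, 7, 13} — violation — fails.
(ii) HomeTeam → Referee: HomeTeam=685: 2 rows → Referee takes values {S, U} — violation; HomeTeam=683: 3 rows → Referee takes values {O, N, X} — violation; HomeTeam=695: 5 rows → Referee takes values {X, S, U} — violation; HomeTeam=700: 2 rows → Referee takes values {X, N} — violation — fails.
(iii) Score → Referee: every LHS value maps to a single RHS value — holds.
(iv) Score → Venue: every LHS value maps to a single RHS value — holds.
2 of the 4 dependencies hold.

2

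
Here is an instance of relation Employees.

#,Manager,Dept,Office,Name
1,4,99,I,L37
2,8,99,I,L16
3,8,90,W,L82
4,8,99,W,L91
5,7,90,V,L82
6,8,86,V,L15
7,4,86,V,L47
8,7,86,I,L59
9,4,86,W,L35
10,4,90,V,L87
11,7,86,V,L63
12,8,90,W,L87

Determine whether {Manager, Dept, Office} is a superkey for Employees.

No

Rows 3 and 12 have the same {Manager, Dept, Office} value (Manager=8, Dept=90, Office=W) but are distinct tuples, so {Manager, Dept, Office} does not determine every attribute — not a superkey.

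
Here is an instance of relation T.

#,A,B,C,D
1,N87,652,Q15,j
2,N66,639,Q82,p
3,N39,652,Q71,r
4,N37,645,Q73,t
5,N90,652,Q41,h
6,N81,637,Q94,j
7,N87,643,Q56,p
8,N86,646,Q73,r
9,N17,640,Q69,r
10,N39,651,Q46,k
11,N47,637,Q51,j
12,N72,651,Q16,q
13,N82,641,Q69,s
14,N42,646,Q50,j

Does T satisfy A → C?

A=N87: rows 1, 7 → C takes values {Q15, Q56} — violation
A=N66: row 2 → C = Q82 ✓
A=N39: rows 3, 10 → C takes values {Q71, Q46} — violation
A=N37: row 4 → C = Q73 ✓
A=N90: row 5 → C = Q41 ✓
A=N81: row 6 → C = Q94 ✓
A=N86: row 8 → C = Q73 ✓
A=N17: row 9 → C = Q69 ✓
A=N47: row 11 → C = Q51 ✓
A=N72: row 12 → C = Q16 ✓
A=N82: row 13 → C = Q69 ✓
A=N42: row 14 → C = Q50 ✓
Two rows agree on A but differ on C, so A → C does not hold.

No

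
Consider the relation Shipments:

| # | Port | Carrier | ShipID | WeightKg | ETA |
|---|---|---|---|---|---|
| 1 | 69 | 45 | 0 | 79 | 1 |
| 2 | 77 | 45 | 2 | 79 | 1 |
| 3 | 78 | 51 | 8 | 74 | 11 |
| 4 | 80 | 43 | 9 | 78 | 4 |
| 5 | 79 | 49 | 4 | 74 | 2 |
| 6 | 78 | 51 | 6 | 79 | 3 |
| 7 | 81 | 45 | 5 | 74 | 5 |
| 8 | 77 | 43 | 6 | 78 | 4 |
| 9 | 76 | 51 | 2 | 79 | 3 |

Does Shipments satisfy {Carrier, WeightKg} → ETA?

(Carrier=45, WeightKg=79): rows 1, 2 → ETA = 1, 1 ✓
(Carrier=51, WeightKg=74): row 3 → ETA = 11 ✓
(Carrier=43, WeightKg=78): rows 4, 8 → ETA = 4, 4 ✓
(Carrier=49, WeightKg=74): row 5 → ETA = 2 ✓
(Carrier=51, WeightKg=79): rows 6, 9 → ETA = 3, 3 ✓
(Carrier=45, WeightKg=74): row 7 → ETA = 5 ✓
Every {Carrier, WeightKg} value is associated with a single ETA value, so {Carrier, WeightKg} → ETA holds.

Yes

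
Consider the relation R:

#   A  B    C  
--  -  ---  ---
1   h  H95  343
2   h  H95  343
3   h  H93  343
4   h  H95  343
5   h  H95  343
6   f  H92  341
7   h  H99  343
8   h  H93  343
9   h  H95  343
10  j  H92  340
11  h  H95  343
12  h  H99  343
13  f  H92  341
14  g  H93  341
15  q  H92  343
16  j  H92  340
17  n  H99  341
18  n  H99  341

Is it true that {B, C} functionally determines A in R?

Yes

(B=H95, C=343): rows 1, 2, 4, 5, 9, 11 → A = h, h, h, h, h, h ✓
(B=H93, C=343): rows 3, 8 → A = h, h ✓
(B=H92, C=341): rows 6, 13 → A = f, f ✓
(B=H99, C=343): rows 7, 12 → A = h, h ✓
(B=H92, C=340): rows 10, 16 → A = j, j ✓
(B=H93, C=341): row 14 → A = g ✓
(B=H92, C=343): row 15 → A = q ✓
(B=H99, C=341): rows 17, 18 → A = n, n ✓
Every {B, C} value is associated with a single A value, so {B, C} → A holds.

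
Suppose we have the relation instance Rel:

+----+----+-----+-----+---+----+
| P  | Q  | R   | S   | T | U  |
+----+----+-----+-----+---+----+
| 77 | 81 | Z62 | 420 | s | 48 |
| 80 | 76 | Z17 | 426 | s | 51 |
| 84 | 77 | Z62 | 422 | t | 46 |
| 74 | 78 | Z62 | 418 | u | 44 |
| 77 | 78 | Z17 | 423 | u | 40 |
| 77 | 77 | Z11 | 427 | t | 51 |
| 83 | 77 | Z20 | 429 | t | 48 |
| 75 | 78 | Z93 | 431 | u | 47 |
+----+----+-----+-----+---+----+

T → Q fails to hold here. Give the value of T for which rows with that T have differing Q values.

T=s: 2 rows → Q takes values {81, 76} — violation
T=t: 3 rows → Q = 77, 77, 77 ✓
T=u: 3 rows → Q = 78, 78, 78 ✓
The only T value with inconsistent Q is T=s.

s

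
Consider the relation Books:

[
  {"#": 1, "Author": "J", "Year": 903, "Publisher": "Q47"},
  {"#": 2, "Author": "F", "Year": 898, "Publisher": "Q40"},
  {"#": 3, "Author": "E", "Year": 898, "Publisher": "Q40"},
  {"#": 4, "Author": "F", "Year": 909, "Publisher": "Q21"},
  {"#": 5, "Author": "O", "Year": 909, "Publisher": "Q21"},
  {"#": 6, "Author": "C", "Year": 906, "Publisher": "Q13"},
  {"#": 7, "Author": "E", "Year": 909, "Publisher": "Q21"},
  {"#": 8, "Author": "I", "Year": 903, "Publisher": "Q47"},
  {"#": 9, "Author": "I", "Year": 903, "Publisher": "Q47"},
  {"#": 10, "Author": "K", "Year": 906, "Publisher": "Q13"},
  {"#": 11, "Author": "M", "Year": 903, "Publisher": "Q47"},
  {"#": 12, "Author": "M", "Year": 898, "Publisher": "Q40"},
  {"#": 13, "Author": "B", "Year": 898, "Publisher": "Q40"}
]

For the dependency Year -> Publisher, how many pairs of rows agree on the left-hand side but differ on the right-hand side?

Year=903: all 4 rows agree on Publisher — 0 pairs.
Year=898: all 4 rows agree on Publisher — 0 pairs.
Year=909: all 3 rows agree on Publisher — 0 pairs.
Year=906: all 2 rows agree on Publisher — 0 pairs.

0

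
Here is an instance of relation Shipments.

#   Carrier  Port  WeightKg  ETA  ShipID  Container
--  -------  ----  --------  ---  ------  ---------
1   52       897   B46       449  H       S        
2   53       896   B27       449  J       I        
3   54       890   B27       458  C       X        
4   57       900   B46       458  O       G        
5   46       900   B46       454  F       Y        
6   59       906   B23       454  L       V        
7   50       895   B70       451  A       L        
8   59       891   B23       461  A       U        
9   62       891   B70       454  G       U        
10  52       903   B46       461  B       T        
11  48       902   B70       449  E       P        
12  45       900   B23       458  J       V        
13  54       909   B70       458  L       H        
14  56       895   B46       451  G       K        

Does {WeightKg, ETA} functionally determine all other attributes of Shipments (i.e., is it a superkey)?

All 14 rows have distinct {WeightKg, ETA} values, so {WeightKg, ETA} → (all attributes) holds and {WeightKg, ETA} is a superkey.

Yes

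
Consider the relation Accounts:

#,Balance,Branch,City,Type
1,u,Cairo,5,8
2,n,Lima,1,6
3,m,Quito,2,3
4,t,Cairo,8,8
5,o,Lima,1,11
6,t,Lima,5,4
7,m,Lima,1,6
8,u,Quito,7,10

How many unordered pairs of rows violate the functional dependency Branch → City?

5

Branch=Cairo: violating pairs (1,4) — 1 pair.
Branch=Lima: violating pairs (2,6), (5,6), (6,7) — 3 pairs.
Branch=Quito: violating pairs (3,8) — 1 pair.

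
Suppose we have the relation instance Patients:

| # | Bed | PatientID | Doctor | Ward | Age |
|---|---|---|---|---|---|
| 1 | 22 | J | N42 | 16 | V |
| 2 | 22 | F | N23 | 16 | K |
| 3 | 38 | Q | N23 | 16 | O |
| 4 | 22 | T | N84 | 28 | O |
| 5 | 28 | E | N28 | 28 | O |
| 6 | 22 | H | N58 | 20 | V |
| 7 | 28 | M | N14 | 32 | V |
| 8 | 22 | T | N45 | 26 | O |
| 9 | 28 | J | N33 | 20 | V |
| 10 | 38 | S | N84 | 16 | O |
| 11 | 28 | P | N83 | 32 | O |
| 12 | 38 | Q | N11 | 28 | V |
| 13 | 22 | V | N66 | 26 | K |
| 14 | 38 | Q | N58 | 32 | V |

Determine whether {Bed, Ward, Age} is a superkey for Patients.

No

Rows 3 and 10 have the same {Bed, Ward, Age} value (Bed=38, Ward=16, Age=O) but are distinct tuples, so {Bed, Ward, Age} does not determine every attribute — not a superkey.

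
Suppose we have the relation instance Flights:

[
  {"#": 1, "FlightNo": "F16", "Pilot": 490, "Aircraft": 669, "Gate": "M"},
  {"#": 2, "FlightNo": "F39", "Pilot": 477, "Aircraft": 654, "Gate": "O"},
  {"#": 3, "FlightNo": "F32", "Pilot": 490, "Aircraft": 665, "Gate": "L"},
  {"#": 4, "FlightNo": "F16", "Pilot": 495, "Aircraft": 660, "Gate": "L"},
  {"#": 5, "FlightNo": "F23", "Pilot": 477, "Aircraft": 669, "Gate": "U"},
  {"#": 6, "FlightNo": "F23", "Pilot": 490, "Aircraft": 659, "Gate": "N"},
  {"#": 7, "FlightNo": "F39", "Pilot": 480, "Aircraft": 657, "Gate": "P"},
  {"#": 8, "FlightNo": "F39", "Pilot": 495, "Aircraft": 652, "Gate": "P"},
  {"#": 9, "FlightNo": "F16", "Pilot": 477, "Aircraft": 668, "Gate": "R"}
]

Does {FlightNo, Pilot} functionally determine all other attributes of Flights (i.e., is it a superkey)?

Yes

All 9 rows have distinct {FlightNo, Pilot} values, so {FlightNo, Pilot} → (all attributes) holds and {FlightNo, Pilot} is a superkey.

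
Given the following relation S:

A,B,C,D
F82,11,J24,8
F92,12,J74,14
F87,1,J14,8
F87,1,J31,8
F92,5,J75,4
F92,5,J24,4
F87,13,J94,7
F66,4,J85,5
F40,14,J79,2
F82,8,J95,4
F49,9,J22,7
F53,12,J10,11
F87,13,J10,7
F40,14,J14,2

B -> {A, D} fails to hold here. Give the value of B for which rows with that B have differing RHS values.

12

B=11: 1 row → {A,D} = (F82, 8) ✓
B=12: 2 rows → {A,D} takes values {(F92, 14), (F53, 11)} — violation
B=1: 2 rows → {A,D} = (F87, 8), (F87, 8) ✓
B=5: 2 rows → {A,D} = (F92, 4), (F92, 4) ✓
B=13: 2 rows → {A,D} = (F87, 7), (F87, 7) ✓
B=4: 1 row → {A,D} = (F66, 5) ✓
B=14: 2 rows → {A,D} = (F40, 2), (F40, 2) ✓
B=8: 1 row → {A,D} = (F82, 4) ✓
B=9: 1 row → {A,D} = (F49, 7) ✓
The only B value with inconsistent RHS is B=12.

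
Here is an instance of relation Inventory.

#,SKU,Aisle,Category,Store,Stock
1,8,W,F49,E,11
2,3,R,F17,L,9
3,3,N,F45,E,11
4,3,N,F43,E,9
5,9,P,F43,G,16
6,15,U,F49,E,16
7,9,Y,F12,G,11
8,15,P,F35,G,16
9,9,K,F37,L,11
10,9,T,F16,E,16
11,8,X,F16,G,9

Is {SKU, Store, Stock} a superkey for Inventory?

All 11 rows have distinct {SKU, Store, Stock} values, so {SKU, Store, Stock} → (all attributes) holds and {SKU, Store, Stock} is a superkey.

Yes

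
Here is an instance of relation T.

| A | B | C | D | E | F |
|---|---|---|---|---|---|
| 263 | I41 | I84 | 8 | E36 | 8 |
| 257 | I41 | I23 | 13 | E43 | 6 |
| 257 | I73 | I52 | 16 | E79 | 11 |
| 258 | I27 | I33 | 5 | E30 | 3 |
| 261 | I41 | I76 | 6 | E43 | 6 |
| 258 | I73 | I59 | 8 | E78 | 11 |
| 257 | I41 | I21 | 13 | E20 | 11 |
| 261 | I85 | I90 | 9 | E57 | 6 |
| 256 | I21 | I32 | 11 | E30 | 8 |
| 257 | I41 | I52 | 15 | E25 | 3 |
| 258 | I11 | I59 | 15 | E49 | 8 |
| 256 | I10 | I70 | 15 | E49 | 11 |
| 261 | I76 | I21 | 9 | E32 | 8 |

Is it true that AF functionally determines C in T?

(A=263, F=8): 1 row → C = I84 ✓
(A=257, F=6): 1 row → C = I23 ✓
(A=257, F=11): 2 rows → C takes values {I52, I21} — violation
(A=258, F=3): 1 row → C = I33 ✓
(A=261, F=6): 2 rows → C takes values {I76, I90} — violation
(A=258, F=11): 1 row → C = I59 ✓
(A=256, F=8): 1 row → C = I32 ✓
(A=257, F=3): 1 row → C = I52 ✓
(A=258, F=8): 1 row → C = I59 ✓
(A=256, F=11): 1 row → C = I70 ✓
(A=261, F=8): 1 row → C = I21 ✓
Two rows agree on AF but differ on C, so AF → C does not hold.

No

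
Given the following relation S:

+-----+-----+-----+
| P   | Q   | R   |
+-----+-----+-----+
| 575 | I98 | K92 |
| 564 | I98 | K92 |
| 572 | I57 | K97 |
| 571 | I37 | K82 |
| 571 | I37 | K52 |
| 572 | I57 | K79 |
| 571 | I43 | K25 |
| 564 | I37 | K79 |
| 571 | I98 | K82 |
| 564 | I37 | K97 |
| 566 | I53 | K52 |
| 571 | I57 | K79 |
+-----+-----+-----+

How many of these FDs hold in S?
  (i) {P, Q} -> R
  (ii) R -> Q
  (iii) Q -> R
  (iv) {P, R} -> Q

0

(i) {P, Q} -> R: (P=572, Q=I57): 2 rows → R takes values {K97, K79} — violation; (P=571, Q=I37): 2 rows → R takes values {K82, K52} — violation; (P=564, Q=I37): 2 rows → R takes values {K79, K97} — violation — fails.
(ii) R -> Q: R=K97: 2 rows → Q takes values {I57, I37} — violation; R=K82: 2 rows → Q takes values {I37, I98} — violation; R=K52: 2 rows → Q takes values {I37, I53} — violation; R=K79: 3 rows → Q takes values {I57, I37} — violation — fails.
(iii) Q -> R: Q=I98: 3 rows → R takes values {K92, K82} — violation; Q=I57: 3 rows → R takes values {K97, K79} — violation; Q=I37: 4 rows → R takes values {K82, K52, K79, K97} — violation — fails.
(iv) {P, R} -> Q: (P=571, R=K82): 2 rows → Q takes values {I37, I98} — violation — fails.
None of the 4 dependencies hold.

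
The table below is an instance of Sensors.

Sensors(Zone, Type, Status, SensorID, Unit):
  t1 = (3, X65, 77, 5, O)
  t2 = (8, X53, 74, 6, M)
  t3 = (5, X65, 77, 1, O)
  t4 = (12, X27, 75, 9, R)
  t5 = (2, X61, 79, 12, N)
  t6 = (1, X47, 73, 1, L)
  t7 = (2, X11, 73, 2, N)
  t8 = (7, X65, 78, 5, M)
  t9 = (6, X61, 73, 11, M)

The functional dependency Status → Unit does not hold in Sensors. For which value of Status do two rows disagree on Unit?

73

Status=77: rows 1, 3 → Unit = O, O ✓
Status=74: row 2 → Unit = M ✓
Status=75: row 4 → Unit = R ✓
Status=79: row 5 → Unit = N ✓
Status=73: rows 6, 7, 9 → Unit takes values {L, N, M} — violation
Status=78: row 8 → Unit = M ✓
The only Status value with inconsistent Unit is Status=73.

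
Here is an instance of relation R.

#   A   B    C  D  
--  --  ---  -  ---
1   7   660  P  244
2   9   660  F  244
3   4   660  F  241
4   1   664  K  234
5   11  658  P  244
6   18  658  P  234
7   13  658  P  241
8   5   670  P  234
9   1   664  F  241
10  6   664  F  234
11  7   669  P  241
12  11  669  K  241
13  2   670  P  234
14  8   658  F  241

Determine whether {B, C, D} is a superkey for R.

Rows 8 and 13 have the same {B, C, D} value (B=670, C=P, D=234) but are distinct tuples, so {B, C, D} does not determine every attribute — not a superkey.

No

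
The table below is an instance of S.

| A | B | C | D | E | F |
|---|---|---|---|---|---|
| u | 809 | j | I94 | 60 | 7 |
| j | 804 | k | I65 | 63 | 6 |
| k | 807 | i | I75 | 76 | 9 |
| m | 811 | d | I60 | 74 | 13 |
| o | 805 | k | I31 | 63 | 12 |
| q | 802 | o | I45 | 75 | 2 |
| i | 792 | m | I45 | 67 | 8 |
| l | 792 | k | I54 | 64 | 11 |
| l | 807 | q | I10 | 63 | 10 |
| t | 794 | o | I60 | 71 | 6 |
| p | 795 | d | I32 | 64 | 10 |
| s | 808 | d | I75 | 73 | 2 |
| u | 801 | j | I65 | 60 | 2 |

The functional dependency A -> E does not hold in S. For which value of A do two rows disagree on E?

l

A=u: 2 rows → E = 60, 60 ✓
A=j: 1 row → E = 63 ✓
A=k: 1 row → E = 76 ✓
A=m: 1 row → E = 74 ✓
A=o: 1 row → E = 63 ✓
A=q: 1 row → E = 75 ✓
A=i: 1 row → E = 67 ✓
A=l: 2 rows → E takes values {64, 63} — violation
A=t: 1 row → E = 71 ✓
A=p: 1 row → E = 64 ✓
A=s: 1 row → E = 73 ✓
The only A value with inconsistent E is A=l.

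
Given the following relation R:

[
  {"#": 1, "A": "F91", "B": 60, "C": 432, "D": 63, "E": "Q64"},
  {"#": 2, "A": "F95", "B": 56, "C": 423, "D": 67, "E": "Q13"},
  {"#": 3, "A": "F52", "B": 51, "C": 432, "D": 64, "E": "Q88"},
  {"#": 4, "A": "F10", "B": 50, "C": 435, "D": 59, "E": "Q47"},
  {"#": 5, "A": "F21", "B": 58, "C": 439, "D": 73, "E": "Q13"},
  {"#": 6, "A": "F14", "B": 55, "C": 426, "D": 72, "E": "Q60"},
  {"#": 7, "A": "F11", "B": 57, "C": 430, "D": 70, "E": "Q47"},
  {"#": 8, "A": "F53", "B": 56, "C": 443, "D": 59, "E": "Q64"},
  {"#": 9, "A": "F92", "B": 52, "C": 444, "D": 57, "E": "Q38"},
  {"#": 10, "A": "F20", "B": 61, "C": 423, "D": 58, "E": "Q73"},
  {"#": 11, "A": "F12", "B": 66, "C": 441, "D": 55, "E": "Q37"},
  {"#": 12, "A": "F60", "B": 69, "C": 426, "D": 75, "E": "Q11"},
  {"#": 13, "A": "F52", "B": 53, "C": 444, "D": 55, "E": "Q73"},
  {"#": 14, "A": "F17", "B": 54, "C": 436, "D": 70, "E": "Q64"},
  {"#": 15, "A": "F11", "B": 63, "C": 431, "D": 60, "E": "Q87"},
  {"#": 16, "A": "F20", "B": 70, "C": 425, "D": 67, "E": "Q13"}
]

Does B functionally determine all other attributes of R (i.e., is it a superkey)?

Rows 2 and 8 have the same B value B=56 but are distinct tuples, so B does not determine every attribute — not a superkey.

No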